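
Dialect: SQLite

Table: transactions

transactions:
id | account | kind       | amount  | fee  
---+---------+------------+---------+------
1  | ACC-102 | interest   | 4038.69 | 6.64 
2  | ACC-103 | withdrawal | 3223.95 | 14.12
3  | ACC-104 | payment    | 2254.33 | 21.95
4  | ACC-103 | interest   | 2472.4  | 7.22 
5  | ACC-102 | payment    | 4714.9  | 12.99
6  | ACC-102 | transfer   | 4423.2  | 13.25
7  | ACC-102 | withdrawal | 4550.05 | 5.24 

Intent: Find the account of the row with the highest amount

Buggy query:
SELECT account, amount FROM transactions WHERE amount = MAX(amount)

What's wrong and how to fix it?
Bug: WHERE is evaluated per row; an aggregate over the whole table isn't defined there

Fix: Wrap MAX in a scalar subquery so WHERE compares against a single value

Corrected query:
SELECT account, amount FROM transactions WHERE amount = (SELECT MAX(amount) FROM transactions)

Result:
account | amount
--------+-------
ACC-102 | 4714.9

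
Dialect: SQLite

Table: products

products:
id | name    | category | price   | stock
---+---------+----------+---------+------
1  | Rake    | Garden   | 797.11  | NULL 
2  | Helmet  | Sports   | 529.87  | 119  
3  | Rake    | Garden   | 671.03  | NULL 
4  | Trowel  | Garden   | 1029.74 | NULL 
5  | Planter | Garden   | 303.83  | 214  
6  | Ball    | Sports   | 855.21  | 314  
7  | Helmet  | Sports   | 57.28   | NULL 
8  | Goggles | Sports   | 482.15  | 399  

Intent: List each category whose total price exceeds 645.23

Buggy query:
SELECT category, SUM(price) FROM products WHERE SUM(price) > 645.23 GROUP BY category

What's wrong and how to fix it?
Bug: WHERE runs before GROUP BY, so aggregates aren't available there

Fix: Move the aggregate condition to a HAVING clause

Corrected query:
SELECT category, SUM(price) FROM products GROUP BY category HAVING SUM(price) > 645.23

Result:
category | SUM(price)
---------+-----------
Garden   | 2801.71   
Sports   | 1924.51   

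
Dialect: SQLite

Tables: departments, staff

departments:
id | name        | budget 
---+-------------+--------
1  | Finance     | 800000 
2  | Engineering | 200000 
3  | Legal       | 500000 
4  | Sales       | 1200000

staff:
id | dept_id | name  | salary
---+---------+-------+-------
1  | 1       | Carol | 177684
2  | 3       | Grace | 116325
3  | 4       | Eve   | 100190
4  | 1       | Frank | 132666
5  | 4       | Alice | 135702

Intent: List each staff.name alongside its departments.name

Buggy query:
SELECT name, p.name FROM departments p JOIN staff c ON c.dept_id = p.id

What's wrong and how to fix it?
Bug: 'name' exists in both joined tables, so the database can't tell which one is meant

Fix: Prefix ambiguous columns with the table alias

Corrected query:
SELECT c.name, p.name FROM departments p JOIN staff c ON c.dept_id = p.id

Result:
name  | name   
------+--------
Carol | Finance
Grace | Legal  
Eve   | Sales  
Frank | Finance
Alice | Sales  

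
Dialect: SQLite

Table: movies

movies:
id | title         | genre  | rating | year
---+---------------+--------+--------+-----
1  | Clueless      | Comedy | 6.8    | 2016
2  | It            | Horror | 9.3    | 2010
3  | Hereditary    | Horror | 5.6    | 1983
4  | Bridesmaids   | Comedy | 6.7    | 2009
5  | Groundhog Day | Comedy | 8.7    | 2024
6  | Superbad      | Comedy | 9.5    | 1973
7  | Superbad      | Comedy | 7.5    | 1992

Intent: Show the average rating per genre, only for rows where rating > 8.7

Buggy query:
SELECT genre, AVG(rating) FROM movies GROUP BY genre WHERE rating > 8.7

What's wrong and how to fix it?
Bug: Row-level WHERE must come before GROUP BY in the clause order

Fix: Move the WHERE clause before GROUP BY

Corrected query:
SELECT genre, AVG(rating) FROM movies WHERE rating > 8.7 GROUP BY genre

Result:
genre  | AVG(rating)
-------+------------
Comedy | 9.5        
Horror | 9.3        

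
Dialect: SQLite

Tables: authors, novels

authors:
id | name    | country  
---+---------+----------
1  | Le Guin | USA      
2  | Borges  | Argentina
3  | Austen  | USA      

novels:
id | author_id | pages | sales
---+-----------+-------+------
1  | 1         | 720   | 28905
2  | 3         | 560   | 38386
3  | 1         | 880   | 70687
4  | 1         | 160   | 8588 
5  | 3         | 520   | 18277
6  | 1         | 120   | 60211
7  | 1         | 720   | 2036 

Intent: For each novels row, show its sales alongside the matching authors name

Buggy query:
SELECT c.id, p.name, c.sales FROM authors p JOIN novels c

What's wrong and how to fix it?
Bug: JOIN with no ON clause produces a cartesian product; every novels row pairs with every authors row

Fix: Add ON c.author_id = p.id to the JOIN

Corrected query:
SELECT c.id, p.name, c.sales FROM authors p JOIN novels c ON c.author_id = p.id

Result:
id | name    | sales
---+---------+------
1  | Le Guin | 28905
2  | Austen  | 38386
3  | Le Guin | 70687
4  | Le Guin | 8588 
5  | Austen  | 18277
6  | Le Guin | 60211
7  | Le Guin | 2036 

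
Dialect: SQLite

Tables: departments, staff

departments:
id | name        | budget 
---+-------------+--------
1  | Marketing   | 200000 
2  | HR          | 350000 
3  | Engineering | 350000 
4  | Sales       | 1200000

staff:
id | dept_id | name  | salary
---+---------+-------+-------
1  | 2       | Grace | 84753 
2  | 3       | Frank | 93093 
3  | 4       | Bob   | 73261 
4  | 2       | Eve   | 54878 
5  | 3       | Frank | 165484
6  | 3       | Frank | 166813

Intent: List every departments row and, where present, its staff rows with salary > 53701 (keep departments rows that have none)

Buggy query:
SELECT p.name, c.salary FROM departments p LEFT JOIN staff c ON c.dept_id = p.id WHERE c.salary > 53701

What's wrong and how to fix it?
Bug: A WHERE condition on the right-hand table after LEFT JOIN drops unmatched parents

Fix: Put 'c.salary > 53701' in the JOIN's ON clause instead of WHERE

Corrected query:
SELECT p.name, c.salary FROM departments p LEFT JOIN staff c ON c.dept_id = p.id AND c.salary > 53701

Result:
name        | salary
------------+-------
Marketing   | NULL  
HR          | 54878 
HR          | 84753 
Engineering | 93093 
Engineering | 165484
Engineering | 166813
Sales       | 73261 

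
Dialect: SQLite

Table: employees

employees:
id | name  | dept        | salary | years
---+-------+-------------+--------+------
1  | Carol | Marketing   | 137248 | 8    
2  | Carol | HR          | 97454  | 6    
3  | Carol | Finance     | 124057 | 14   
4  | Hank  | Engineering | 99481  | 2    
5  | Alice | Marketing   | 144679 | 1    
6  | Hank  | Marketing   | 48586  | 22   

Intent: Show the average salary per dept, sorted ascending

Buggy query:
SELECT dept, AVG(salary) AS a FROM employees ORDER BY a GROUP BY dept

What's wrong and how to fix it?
Bug: GROUP BY must precede ORDER BY

Fix: Reorder: SELECT … FROM … GROUP BY … ORDER BY …

Corrected query:
SELECT dept, AVG(salary) AS a FROM employees GROUP BY dept ORDER BY a

Result:
dept        | a     
------------+-------
HR          | 97454 
Engineering | 99481 
Marketing   | 110171
Finance     | 124057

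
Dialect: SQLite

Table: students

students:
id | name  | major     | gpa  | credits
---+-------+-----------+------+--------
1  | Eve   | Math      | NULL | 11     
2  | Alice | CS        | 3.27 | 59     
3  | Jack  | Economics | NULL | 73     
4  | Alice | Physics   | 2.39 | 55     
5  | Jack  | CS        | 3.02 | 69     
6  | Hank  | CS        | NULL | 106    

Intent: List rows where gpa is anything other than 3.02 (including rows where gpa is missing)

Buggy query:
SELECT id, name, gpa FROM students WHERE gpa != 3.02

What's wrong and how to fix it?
Bug: Inequality against NULL is unknown, not true; rows with NULL are dropped

Fix: Handle NULL separately with IS NULL alongside the inequality

Corrected query:
SELECT id, name, gpa FROM students WHERE gpa != 3.02 OR gpa IS NULL

Result:
id | name  | gpa 
---+-------+-----
1  | Eve   | NULL
2  | Alice | 3.27
3  | Jack  | NULL
4  | Alice | 2.39
6  | Hank  | NULL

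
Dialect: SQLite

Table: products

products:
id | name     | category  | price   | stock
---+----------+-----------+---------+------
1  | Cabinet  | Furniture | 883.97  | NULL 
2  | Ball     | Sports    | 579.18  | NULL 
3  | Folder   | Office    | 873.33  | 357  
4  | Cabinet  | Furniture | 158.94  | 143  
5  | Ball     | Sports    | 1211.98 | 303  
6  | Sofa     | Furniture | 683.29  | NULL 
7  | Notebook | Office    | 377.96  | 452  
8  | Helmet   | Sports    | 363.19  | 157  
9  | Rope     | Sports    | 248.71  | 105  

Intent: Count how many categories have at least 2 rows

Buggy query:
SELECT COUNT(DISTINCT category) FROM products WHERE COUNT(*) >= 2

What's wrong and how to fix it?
Bug: WHERE filters individual rows, not groups, so a group-level COUNT is invalid there

Fix: Group first with HAVING COUNT(*) >= 2, then COUNT the resulting groups

Corrected query:
SELECT COUNT(*) FROM (SELECT category FROM products GROUP BY category HAVING COUNT(*) >= 2)

Result:
COUNT(*)
--------
3       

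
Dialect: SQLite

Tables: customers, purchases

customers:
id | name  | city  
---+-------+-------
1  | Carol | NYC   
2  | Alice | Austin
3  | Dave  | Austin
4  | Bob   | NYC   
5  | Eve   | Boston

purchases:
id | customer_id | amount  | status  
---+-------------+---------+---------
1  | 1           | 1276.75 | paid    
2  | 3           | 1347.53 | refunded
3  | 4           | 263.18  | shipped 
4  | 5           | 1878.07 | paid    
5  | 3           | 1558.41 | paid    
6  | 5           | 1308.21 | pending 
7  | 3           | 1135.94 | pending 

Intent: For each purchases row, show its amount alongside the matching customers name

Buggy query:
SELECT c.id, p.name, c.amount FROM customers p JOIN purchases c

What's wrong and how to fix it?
Bug: JOIN with no ON clause produces a cartesian product; every purchases row pairs with every customers row

Fix: Add ON c.customer_id = p.id to the JOIN

Corrected query:
SELECT c.id, p.name, c.amount FROM customers p JOIN purchases c ON c.customer_id = p.id

Result:
id | name  | amount 
---+-------+--------
1  | Carol | 1276.75
2  | Dave  | 1347.53
3  | Bob   | 263.18 
4  | Eve   | 1878.07
5  | Dave  | 1558.41
6  | Eve   | 1308.21
7  | Dave  | 1135.94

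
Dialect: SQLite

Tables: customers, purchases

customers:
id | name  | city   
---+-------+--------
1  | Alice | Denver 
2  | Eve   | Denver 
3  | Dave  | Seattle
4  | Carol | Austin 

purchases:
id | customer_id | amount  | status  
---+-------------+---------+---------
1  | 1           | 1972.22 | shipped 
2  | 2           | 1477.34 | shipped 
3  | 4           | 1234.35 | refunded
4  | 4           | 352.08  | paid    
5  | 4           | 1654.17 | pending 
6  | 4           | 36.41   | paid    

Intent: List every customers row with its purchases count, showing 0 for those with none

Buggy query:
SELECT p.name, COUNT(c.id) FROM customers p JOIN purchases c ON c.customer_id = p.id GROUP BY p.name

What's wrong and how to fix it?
Bug: An inner join excludes parents with zero children

Fix: Use LEFT JOIN so parents without children still appear (COUNT(c.id) gives 0)

Corrected query:
SELECT p.name, COUNT(c.id) FROM customers p LEFT JOIN purchases c ON c.customer_id = p.id GROUP BY p.name

Result:
name  | COUNT(c.id)
------+------------
Alice | 1          
Carol | 4          
Dave  | 0          
Eve   | 1          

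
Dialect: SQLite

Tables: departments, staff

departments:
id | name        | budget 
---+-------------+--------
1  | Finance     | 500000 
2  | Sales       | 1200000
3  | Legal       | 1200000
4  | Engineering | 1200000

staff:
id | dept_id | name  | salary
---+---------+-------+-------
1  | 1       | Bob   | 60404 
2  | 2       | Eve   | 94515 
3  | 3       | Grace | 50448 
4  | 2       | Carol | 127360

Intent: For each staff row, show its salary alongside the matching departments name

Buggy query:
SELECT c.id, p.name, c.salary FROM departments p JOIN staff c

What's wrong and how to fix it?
Bug: JOIN with no ON clause produces a cartesian product; every staff row pairs with every departments row

Fix: Add ON c.dept_id = p.id to the JOIN

Corrected query:
SELECT c.id, p.name, c.salary FROM departments p JOIN staff c ON c.dept_id = p.id

Result:
id | name    | salary
---+---------+-------
1  | Finance | 60404 
2  | Sales   | 94515 
3  | Legal   | 50448 
4  | Sales   | 127360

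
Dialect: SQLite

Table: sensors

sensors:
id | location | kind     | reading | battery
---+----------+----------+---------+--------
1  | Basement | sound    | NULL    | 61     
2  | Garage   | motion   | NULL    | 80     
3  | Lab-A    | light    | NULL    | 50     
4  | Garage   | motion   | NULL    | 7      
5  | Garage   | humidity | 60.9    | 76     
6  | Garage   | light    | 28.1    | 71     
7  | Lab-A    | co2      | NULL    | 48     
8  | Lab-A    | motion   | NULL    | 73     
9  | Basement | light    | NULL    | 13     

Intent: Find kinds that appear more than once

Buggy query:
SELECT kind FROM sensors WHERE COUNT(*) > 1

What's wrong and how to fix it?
Bug: COUNT(*) is an aggregate and cannot be used in WHERE

Fix: Group first, then use HAVING for the count condition

Corrected query:
SELECT kind FROM sensors GROUP BY kind HAVING COUNT(*) > 1

Result:
kind  
------
light 
motion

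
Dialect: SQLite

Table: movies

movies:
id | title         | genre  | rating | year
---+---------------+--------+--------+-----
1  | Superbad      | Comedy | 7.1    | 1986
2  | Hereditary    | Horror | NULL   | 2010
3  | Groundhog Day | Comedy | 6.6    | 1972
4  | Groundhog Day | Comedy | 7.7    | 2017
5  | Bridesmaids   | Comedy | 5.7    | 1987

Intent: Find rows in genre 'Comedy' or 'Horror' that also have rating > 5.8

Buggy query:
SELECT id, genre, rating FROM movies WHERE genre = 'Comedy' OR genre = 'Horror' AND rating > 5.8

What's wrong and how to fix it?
Bug: AND binds tighter than OR, so this parses as genre = 'Comedy' OR (genre = 'Horror' AND rating > 5.8)

Fix: Add parentheses around the OR so the AND applies to both alternatives

Corrected query:
SELECT id, genre, rating FROM movies WHERE (genre = 'Comedy' OR genre = 'Horror') AND rating > 5.8

Result:
id | genre  | rating
---+--------+-------
1  | Comedy | 7.1   
3  | Comedy | 6.6   
4  | Comedy | 7.7   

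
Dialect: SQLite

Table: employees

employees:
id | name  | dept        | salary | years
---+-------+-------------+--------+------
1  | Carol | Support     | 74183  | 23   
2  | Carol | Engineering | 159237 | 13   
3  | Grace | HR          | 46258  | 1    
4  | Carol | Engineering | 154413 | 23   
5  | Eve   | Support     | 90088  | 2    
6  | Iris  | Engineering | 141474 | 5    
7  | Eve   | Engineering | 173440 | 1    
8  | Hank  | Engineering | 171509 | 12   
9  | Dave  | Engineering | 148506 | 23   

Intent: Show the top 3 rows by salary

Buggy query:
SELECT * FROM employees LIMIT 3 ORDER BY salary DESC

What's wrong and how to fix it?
Bug: LIMIT must come after ORDER BY

Fix: Swap the clauses: ORDER BY first, then LIMIT

Corrected query:
SELECT * FROM employees ORDER BY salary DESC LIMIT 3

Result:
id | name  | dept        | salary | years
---+-------+-------------+--------+------
7  | Eve   | Engineering | 173440 | 1    
8  | Hank  | Engineering | 171509 | 12   
2  | Carol | Engineering | 159237 | 13   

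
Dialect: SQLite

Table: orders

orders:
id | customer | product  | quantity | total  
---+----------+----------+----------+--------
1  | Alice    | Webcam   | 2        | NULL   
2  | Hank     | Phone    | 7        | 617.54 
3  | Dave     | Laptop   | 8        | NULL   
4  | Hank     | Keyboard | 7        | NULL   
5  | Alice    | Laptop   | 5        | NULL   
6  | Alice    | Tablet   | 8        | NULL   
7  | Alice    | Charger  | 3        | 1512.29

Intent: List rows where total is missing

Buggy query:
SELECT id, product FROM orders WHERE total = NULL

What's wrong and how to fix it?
Bug: '= NULL' is always unknown in SQL three-valued logic, so no rows match

Fix: Replace '= NULL' with 'IS NULL'

Corrected query:
SELECT id, product FROM orders WHERE total IS NULL

Result:
id | product 
---+---------
1  | Webcam  
3  | Laptop  
4  | Keyboard
5  | Laptop  
6  | Tablet  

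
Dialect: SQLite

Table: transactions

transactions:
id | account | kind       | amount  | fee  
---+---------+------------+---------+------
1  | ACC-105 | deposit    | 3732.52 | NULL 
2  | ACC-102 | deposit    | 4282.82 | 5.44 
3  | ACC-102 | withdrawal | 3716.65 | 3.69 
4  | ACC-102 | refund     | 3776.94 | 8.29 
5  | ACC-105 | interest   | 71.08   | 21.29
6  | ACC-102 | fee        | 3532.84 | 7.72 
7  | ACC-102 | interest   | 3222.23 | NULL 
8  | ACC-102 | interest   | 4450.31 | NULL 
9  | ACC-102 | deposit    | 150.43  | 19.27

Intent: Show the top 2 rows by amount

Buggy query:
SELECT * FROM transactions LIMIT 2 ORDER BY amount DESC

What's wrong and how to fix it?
Bug: LIMIT must come after ORDER BY

Fix: Sort with ORDER BY, then apply LIMIT

Corrected query:
SELECT * FROM transactions ORDER BY amount DESC LIMIT 2

Result:
id | account | kind     | amount  | fee 
---+---------+----------+---------+-----
8  | ACC-102 | interest | 4450.31 | NULL
2  | ACC-102 | deposit  | 4282.82 | 5.44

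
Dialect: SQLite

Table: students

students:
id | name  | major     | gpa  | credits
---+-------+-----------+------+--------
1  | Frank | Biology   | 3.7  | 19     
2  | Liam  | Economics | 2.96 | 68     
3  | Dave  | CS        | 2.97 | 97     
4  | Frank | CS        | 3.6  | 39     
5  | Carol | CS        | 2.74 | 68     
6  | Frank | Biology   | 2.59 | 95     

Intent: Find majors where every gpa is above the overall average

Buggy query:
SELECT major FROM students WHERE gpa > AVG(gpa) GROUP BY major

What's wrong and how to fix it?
Bug: AVG() is an aggregate; it can't sit directly in WHERE

Fix: Compute the overall average in a scalar subquery and compare each group's MIN against it in HAVING

Corrected query:
SELECT major FROM students GROUP BY major HAVING MIN(gpa) > (SELECT AVG(gpa) FROM students)

Result:
(no rows)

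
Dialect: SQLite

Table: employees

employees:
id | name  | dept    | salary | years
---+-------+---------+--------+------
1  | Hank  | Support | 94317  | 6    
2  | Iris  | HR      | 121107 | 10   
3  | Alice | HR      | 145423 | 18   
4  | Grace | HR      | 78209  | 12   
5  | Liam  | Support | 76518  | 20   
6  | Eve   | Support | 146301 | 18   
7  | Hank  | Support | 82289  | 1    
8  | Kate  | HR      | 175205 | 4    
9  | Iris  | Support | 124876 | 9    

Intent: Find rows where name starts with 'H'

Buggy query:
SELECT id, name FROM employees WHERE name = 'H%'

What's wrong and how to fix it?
Bug: '=' compares the literal string including the % character; pattern matching needs LIKE

Fix: Replace '=' with LIKE so 'H%' is treated as a pattern

Corrected query:
SELECT id, name FROM employees WHERE name LIKE 'H%'

Result:
id | name
---+-----
1  | Hank
7  | Hank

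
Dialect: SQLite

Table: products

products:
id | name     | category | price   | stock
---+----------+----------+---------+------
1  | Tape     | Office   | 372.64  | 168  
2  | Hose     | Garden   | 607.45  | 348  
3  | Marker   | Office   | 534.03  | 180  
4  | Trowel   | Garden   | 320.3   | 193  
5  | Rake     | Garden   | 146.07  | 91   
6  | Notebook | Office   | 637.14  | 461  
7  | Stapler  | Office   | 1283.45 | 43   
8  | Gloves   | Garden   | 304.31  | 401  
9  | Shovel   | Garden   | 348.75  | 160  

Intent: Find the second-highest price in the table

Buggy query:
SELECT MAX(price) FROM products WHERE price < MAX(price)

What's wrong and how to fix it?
Bug: The inner MAX is an aggregate inside WHERE, which is not allowed

Fix: Put the inner MAX in a scalar subquery

Corrected query:
SELECT MAX(price) FROM products WHERE price < (SELECT MAX(price) FROM products)

Result:
MAX(price)
----------
637.14    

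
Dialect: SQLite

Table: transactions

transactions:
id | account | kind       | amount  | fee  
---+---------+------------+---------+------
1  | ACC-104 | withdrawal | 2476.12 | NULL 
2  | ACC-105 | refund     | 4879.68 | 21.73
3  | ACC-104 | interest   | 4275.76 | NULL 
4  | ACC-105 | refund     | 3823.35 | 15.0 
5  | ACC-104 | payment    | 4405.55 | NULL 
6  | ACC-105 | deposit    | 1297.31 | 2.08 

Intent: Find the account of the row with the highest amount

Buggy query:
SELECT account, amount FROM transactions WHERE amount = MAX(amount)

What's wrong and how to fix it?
Bug: MAX(amount) is an aggregate and cannot be used directly in WHERE

Fix: Use a subquery: WHERE amount = (SELECT MAX(amount) FROM transactions)

Corrected query:
SELECT account, amount FROM transactions WHERE amount = (SELECT MAX(amount) FROM transactions)

Result:
account | amount 
--------+--------
ACC-105 | 4879.68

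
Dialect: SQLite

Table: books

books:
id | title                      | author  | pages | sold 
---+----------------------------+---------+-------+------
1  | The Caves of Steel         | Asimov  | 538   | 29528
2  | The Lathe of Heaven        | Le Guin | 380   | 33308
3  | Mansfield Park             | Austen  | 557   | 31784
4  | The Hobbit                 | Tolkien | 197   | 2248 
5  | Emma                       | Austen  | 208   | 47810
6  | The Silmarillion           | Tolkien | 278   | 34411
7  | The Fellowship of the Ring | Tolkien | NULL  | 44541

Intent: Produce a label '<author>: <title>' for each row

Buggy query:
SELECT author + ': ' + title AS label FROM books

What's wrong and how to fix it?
Bug: SQLite uses || for string concatenation; + coerces text to numbers (yielding 0)

Fix: Replace + with || to concatenate text

Corrected query:
SELECT author || ': ' || title AS label FROM books

Result:
label                              
-----------------------------------
Asimov: The Caves of Steel         
Le Guin: The Lathe of Heaven       
Austen: Mansfield Park             
Tolkien: The Hobbit                
Austen: Emma                       
Tolkien: The Silmarillion          
Tolkien: The Fellowship of the Ring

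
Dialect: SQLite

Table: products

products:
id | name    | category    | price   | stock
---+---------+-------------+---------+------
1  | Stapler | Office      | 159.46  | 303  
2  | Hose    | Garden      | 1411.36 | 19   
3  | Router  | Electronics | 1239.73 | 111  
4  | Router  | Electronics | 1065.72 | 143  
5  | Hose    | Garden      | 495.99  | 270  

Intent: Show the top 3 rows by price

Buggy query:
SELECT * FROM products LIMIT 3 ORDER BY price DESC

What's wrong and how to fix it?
Bug: LIMIT must come after ORDER BY

Fix: Swap the clauses: ORDER BY first, then LIMIT

Corrected query:
SELECT * FROM products ORDER BY price DESC LIMIT 3

Result:
id | name   | category    | price   | stock
---+--------+-------------+---------+------
2  | Hose   | Garden      | 1411.36 | 19   
3  | Router | Electronics | 1239.73 | 111  
4  | Router | Electronics | 1065.72 | 143  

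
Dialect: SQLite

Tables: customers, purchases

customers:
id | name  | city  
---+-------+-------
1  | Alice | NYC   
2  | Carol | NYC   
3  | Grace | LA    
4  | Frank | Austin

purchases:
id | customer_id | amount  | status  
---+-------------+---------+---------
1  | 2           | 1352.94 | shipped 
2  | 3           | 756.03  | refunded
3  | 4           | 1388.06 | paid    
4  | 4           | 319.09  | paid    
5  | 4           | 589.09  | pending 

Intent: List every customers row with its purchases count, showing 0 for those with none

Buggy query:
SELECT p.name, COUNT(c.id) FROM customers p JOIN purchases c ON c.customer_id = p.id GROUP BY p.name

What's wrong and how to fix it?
Bug: INNER JOIN drops customers rows that have no matching purchases rows

Fix: Switch to LEFT JOIN to retain unmatched parent rows

Corrected query:
SELECT p.name, COUNT(c.id) FROM customers p LEFT JOIN purchases c ON c.customer_id = p.id GROUP BY p.name

Result:
name  | COUNT(c.id)
------+------------
Alice | 0          
Carol | 1          
Frank | 3          
Grace | 1          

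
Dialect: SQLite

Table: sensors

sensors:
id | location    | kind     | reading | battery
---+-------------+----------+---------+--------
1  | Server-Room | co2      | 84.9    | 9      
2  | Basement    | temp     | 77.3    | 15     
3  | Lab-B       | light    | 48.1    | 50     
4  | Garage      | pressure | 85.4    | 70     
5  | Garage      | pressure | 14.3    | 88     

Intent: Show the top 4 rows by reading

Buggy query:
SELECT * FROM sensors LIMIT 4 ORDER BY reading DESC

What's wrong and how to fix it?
Bug: LIMIT must come after ORDER BY

Fix: Sort with ORDER BY, then apply LIMIT

Corrected query:
SELECT * FROM sensors ORDER BY reading DESC LIMIT 4

Result:
id | location    | kind     | reading | battery
---+-------------+----------+---------+--------
4  | Garage      | pressure | 85.4    | 70     
1  | Server-Room | co2      | 84.9    | 9      
2  | Basement    | temp     | 77.3    | 15     
3  | Lab-B       | light    | 48.1    | 50     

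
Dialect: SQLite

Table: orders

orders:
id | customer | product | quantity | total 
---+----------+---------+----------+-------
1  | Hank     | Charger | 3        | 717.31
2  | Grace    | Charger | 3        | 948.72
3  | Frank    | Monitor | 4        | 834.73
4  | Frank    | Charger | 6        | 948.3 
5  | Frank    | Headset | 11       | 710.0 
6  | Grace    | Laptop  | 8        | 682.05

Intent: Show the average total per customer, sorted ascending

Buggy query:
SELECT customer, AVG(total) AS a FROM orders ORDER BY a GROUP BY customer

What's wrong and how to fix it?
Bug: GROUP BY must precede ORDER BY

Fix: Reorder: SELECT … FROM … GROUP BY … ORDER BY …

Corrected query:
SELECT customer, AVG(total) AS a FROM orders GROUP BY customer ORDER BY a

Result:
customer | a      
---------+--------
Hank     | 717.31 
Grace    | 815.385
Frank    | 831.01 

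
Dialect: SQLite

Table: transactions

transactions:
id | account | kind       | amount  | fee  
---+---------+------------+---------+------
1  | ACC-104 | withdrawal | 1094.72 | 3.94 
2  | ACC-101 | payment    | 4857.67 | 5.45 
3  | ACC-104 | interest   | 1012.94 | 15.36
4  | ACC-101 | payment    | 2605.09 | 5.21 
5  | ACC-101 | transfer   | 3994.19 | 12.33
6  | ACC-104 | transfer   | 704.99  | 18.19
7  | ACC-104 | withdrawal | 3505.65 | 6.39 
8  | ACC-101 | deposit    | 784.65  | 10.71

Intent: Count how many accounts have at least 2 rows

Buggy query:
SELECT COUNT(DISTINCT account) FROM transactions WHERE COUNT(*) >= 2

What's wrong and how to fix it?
Bug: WHERE filters individual rows, not groups, so a group-level COUNT is invalid there

Fix: Use a subquery that GROUPs and filters with HAVING, then count its rows

Corrected query:
SELECT COUNT(*) FROM (SELECT account FROM transactions GROUP BY account HAVING COUNT(*) >= 2)

Result:
COUNT(*)
--------
2       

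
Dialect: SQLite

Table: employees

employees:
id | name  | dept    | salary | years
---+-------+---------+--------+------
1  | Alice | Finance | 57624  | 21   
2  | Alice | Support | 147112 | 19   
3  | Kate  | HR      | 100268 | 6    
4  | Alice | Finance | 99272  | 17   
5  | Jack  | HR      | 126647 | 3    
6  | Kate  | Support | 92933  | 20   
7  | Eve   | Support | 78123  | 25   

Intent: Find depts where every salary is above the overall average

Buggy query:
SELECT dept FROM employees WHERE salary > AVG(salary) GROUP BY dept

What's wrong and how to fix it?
Bug: AVG() is an aggregate; it can't sit directly in WHERE

Fix: Use a subquery for AVG and a HAVING MIN(...) filter so the condition holds for every row in the group

Corrected query:
SELECT dept FROM employees GROUP BY dept HAVING MIN(salary) > (SELECT AVG(salary) FROM employees)

Result:
(no rows)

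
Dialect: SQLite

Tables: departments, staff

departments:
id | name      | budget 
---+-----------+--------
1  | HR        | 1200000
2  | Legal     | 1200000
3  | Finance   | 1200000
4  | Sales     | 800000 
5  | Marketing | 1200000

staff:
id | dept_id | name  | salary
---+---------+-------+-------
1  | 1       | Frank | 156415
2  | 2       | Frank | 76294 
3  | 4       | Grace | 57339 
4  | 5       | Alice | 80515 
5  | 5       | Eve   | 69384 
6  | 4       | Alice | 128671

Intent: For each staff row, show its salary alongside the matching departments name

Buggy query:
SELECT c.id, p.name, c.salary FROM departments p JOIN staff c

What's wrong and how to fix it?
Bug: JOIN with no ON clause produces a cartesian product; every staff row pairs with every departments row

Fix: Specify the join condition linking the foreign key to the parent id

Corrected query:
SELECT c.id, p.name, c.salary FROM departments p JOIN staff c ON c.dept_id = p.id

Result:
id | name      | salary
---+-----------+-------
1  | HR        | 156415
2  | Legal     | 76294 
3  | Sales     | 57339 
4  | Marketing | 80515 
5  | Marketing | 69384 
6  | Sales     | 128671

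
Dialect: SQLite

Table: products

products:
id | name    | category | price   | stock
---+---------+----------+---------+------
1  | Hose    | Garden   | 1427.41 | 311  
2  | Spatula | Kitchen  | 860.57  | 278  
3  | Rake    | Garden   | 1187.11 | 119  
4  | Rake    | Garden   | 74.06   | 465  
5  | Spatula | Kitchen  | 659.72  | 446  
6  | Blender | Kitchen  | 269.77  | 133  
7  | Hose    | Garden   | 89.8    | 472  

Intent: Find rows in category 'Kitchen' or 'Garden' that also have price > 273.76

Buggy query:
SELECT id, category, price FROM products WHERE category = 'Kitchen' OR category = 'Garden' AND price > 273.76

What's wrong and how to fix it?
Bug: AND binds tighter than OR, so this parses as category = 'Kitchen' OR (category = 'Garden' AND price > 273.76)

Fix: Group the OR with parentheses (or use IN), then AND the threshold

Corrected query:
SELECT id, category, price FROM products WHERE (category = 'Kitchen' OR category = 'Garden') AND price > 273.76

Result:
id | category | price  
---+----------+--------
1  | Garden   | 1427.41
2  | Kitchen  | 860.57 
3  | Garden   | 1187.11
5  | Kitchen  | 659.72 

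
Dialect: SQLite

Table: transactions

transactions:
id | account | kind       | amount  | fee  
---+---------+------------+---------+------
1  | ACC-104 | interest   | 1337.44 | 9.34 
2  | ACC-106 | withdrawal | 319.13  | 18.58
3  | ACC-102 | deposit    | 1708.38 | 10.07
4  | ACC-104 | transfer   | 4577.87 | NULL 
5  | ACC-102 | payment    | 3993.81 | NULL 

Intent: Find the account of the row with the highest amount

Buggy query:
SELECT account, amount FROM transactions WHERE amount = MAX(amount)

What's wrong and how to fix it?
Bug: MAX(amount) is an aggregate and cannot be used directly in WHERE

Fix: Use a subquery: WHERE amount = (SELECT MAX(amount) FROM transactions)

Corrected query:
SELECT account, amount FROM transactions WHERE amount = (SELECT MAX(amount) FROM transactions)

Result:
account | amount 
--------+--------
ACC-104 | 4577.87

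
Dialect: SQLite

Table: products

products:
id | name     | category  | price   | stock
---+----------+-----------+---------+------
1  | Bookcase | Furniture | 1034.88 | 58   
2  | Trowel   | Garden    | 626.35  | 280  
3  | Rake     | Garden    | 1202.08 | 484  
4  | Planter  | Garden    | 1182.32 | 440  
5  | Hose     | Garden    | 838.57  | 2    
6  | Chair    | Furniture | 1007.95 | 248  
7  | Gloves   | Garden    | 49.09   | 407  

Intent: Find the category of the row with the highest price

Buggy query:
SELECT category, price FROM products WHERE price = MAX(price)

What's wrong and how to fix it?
Bug: WHERE is evaluated per row; an aggregate over the whole table isn't defined there

Fix: Wrap MAX in a scalar subquery so WHERE compares against a single value

Corrected query:
SELECT category, price FROM products WHERE price = (SELECT MAX(price) FROM products)

Result:
category | price  
---------+--------
Garden   | 1202.08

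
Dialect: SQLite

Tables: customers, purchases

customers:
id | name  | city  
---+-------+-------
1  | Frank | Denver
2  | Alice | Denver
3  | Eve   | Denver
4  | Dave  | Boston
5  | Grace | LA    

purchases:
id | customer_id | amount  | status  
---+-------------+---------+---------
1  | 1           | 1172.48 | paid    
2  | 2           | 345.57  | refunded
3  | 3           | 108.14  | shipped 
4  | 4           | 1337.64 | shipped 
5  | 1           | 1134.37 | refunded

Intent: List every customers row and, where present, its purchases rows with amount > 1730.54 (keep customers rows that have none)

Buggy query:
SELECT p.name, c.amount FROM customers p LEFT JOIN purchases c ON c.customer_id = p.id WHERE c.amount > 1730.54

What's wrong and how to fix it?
Bug: A WHERE condition on the right-hand table after LEFT JOIN drops unmatched parents

Fix: Put 'c.amount > 1730.54' in the JOIN's ON clause instead of WHERE

Corrected query:
SELECT p.name, c.amount FROM customers p LEFT JOIN purchases c ON c.customer_id = p.id AND c.amount > 1730.54

Result:
name  | amount
------+-------
Frank | NULL  
Alice | NULL  
Eve   | NULL  
Dave  | NULL  
Grace | NULL  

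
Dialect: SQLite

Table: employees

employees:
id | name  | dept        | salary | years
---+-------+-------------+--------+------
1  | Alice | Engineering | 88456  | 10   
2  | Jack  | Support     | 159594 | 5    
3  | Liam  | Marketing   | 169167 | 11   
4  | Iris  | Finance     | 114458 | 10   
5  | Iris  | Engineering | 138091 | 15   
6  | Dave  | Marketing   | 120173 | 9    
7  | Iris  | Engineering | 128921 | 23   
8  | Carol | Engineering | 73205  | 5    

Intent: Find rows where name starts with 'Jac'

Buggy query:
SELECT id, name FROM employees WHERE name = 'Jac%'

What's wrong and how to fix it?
Bug: Wildcards only work with LIKE; '=' treats '%' as a literal character

Fix: Replace '=' with LIKE so 'Jac%' is treated as a pattern

Corrected query:
SELECT id, name FROM employees WHERE name LIKE 'Jac%'

Result:
id | name
---+-----
2  | Jack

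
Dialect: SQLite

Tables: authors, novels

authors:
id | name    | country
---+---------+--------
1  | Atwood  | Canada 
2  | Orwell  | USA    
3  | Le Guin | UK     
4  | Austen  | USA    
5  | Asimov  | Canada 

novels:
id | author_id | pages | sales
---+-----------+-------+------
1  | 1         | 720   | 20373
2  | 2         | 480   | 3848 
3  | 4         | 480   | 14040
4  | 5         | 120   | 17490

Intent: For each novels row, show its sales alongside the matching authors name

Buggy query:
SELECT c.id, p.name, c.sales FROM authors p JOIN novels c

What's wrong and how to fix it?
Bug: JOIN with no ON clause produces a cartesian product; every novels row pairs with every authors row

Fix: Specify the join condition linking the foreign key to the parent id

Corrected query:
SELECT c.id, p.name, c.sales FROM authors p JOIN novels c ON c.author_id = p.id

Result:
id | name   | sales
---+--------+------
1  | Atwood | 20373
2  | Orwell | 3848 
3  | Austen | 14040
4  | Asimov | 17490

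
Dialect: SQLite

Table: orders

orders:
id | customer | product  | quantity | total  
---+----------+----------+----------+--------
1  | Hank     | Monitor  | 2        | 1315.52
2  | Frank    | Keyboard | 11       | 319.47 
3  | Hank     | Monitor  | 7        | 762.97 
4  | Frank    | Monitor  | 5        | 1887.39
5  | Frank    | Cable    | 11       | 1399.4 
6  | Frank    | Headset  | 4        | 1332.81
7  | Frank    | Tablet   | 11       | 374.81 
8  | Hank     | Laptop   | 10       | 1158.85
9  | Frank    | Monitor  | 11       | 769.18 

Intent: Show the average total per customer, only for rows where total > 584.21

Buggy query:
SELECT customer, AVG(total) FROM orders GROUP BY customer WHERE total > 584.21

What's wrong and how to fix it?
Bug: Row-level WHERE must come before GROUP BY in the clause order

Fix: Move the WHERE clause before GROUP BY

Corrected query:
SELECT customer, AVG(total) FROM orders WHERE total > 584.21 GROUP BY customer

Result:
customer | AVG(total) 
---------+------------
Frank    | 1347.195   
Hank     | 1079.113333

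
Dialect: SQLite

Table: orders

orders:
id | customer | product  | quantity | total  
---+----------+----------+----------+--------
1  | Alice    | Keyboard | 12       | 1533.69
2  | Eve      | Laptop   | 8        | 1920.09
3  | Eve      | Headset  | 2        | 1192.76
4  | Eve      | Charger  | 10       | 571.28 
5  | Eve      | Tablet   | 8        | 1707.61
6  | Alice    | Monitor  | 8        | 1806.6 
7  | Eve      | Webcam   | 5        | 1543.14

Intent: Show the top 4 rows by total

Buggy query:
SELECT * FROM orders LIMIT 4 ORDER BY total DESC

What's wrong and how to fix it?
Bug: LIMIT must come after ORDER BY

Fix: Sort with ORDER BY, then apply LIMIT

Corrected query:
SELECT * FROM orders ORDER BY total DESC LIMIT 4

Result:
id | customer | product | quantity | total  
---+----------+---------+----------+--------
2  | Eve      | Laptop  | 8        | 1920.09
6  | Alice    | Monitor | 8        | 1806.6 
5  | Eve      | Tablet  | 8        | 1707.61
7  | Eve      | Webcam  | 5        | 1543.14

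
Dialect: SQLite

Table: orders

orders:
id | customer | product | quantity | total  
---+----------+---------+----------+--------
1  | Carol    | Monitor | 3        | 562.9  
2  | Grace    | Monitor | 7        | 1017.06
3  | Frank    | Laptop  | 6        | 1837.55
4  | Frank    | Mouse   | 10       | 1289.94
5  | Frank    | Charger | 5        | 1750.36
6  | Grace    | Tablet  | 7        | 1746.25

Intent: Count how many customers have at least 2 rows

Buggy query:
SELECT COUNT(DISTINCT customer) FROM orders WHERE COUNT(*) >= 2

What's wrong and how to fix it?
Bug: COUNT(*) cannot appear in WHERE; the per-group count doesn't exist yet

Fix: Use a subquery that GROUPs and filters with HAVING, then count its rows

Corrected query:
SELECT COUNT(*) FROM (SELECT customer FROM orders GROUP BY customer HAVING COUNT(*) >= 2)

Result:
COUNT(*)
--------
2       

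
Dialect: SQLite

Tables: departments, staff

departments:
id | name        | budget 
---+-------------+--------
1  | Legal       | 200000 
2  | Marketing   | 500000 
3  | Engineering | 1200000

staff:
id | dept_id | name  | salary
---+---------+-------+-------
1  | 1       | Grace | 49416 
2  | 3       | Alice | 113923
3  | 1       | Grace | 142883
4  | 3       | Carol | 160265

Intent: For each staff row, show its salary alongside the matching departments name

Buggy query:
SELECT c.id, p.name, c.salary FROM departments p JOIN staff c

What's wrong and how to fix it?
Bug: JOIN with no ON clause produces a cartesian product; every staff row pairs with every departments row

Fix: Specify the join condition linking the foreign key to the parent id

Corrected query:
SELECT c.id, p.name, c.salary FROM departments p JOIN staff c ON c.dept_id = p.id

Result:
id | name        | salary
---+-------------+-------
1  | Legal       | 49416 
2  | Engineering | 113923
3  | Legal       | 142883
4  | Engineering | 160265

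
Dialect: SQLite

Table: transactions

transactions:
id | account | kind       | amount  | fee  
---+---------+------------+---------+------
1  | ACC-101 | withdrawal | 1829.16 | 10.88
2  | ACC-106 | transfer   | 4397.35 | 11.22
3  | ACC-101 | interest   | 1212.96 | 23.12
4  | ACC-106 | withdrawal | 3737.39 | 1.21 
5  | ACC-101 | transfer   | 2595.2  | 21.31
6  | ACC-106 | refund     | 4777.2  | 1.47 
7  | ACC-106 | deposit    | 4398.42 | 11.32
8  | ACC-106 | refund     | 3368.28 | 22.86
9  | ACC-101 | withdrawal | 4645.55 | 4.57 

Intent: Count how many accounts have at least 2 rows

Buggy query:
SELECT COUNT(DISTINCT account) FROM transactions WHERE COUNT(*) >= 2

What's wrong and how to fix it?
Bug: WHERE filters individual rows, not groups, so a group-level COUNT is invalid there

Fix: Group first with HAVING COUNT(*) >= 2, then COUNT the resulting groups

Corrected query:
SELECT COUNT(*) FROM (SELECT account FROM transactions GROUP BY account HAVING COUNT(*) >= 2)

Result:
COUNT(*)
--------
2       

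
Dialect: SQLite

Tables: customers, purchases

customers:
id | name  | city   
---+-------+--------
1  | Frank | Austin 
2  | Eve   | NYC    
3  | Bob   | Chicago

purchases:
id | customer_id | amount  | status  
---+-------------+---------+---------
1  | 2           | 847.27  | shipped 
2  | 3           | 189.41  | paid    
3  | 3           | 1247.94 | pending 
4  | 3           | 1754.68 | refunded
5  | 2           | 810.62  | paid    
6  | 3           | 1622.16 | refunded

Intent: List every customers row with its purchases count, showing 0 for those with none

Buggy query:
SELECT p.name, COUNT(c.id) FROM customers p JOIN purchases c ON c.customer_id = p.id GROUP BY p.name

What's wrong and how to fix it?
Bug: INNER JOIN drops customers rows that have no matching purchases rows

Fix: Switch to LEFT JOIN to retain unmatched parent rows

Corrected query:
SELECT p.name, COUNT(c.id) FROM customers p LEFT JOIN purchases c ON c.customer_id = p.id GROUP BY p.name

Result:
name  | COUNT(c.id)
------+------------
Bob   | 4          
Eve   | 2          
Frank | 0          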